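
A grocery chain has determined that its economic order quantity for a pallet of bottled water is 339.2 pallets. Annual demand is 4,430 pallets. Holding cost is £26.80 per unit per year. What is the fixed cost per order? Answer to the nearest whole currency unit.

S ≈ £348

Invert the EOQ relation Q*² = 2DS/H.
From Q* = √(2DS/H): S = Q*²H / (2D) = 339.2² × 26.8 / (2 × 4,430) = 348.0269.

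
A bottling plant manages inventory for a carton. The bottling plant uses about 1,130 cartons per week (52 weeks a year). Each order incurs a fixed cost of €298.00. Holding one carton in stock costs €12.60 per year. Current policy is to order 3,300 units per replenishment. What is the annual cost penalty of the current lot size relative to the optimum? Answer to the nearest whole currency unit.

Annual demand D = 1,130 × 52 = 58,760.
EOQ = √(2DS/H) = √(2 × 58,760 × 298 / 12.6) ≈ 1667.17.
Cost at Q* = (D/Q*)S + (Q*/2)H = √(2DSH) ≈ €21,006.29.
Cost at Q = 3,300: (58,760/3,300)×298 + (3,300/2)×12.6 = €5,306.21 + €20,790.00 = €26,096.21.
Excess = €26,096.21 − €21,006.29 = €5,089.92.

Extra cost ≈ €5,090 per year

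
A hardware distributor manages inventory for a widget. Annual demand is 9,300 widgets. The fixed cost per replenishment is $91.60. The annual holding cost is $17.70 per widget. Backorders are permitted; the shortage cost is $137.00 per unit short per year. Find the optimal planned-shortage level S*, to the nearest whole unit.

S* ≈ 38 widgets

With planned backorders, Q* = √(2DS/H) · √((H+B)/B).
√(2DS/H) = √(2 × 9,300 × 91.6 / 17.7) = 310.254.
√((H+B)/B) = √((17.7+137)/137) = 1.0626.
Q* ≈ 329.687.
S* = Q* · H/(H+B) = 329.687 × 17.7/154.7 ≈ 37.721.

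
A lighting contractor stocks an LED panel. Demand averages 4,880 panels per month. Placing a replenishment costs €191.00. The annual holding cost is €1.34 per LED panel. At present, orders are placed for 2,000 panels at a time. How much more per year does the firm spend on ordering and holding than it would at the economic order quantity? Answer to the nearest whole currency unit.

Annual demand D = 4,880 × 12 = 58,560.
EOQ = √(2DS/H) = √(2 × 58,560 × 191 / 1.34) ≈ 4085.83.
Cost at Q* = (D/Q*)S + (Q*/2)H = √(2DSH) ≈ €5,475.01.
Cost at Q = 2,000: (58,560/2,000)×191 + (2,000/2)×1.34 = €5,592.48 + €1,340.00 = €6,932.48.
Excess = €6,932.48 − €5,475.01 = €1,457.47.

Extra cost ≈ €1,457 per year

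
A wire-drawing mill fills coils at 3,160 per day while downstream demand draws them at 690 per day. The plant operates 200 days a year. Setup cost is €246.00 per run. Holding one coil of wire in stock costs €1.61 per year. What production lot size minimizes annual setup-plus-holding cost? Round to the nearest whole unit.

Annual demand D = 690 × 200 = 138,000.
Production build-up factor (1 − d/p) = 1 − 690/3,160 = 0.7816.
Q* = √(2DS / (H(1 − d/p))) = √(2 × 138,000 × 246 / (1.61 × 0.7816)).
= √(67,896,000 / 1.2584) ≈ 7345.210.

Q* ≈ 7,345 coils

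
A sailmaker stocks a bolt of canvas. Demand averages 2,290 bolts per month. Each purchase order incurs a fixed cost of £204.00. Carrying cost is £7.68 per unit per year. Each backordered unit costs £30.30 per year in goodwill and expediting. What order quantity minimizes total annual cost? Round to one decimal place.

Annual demand D = 2,290 × 12 = 27,480.
With planned backorders, Q* = √(2DS/H) · √((H+B)/B).
√(2DS/H) = √(2 × 27,480 × 204 / 7.68) = 1208.253.
√((H+B)/B) = √((7.68+30.3)/30.3) = 1.1196.
Q* ≈ 1352.739.

Q* ≈ 1,352.7 bolts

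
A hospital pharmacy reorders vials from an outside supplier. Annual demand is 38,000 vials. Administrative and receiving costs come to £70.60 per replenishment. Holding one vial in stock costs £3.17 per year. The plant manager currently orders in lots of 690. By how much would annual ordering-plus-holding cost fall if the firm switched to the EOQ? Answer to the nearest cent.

Extra cost ≈ £857.57 per year

EOQ = √(2DS/H) = √(2 × 38,000 × 70.6 / 3.17) ≈ 1301.01.
Cost at Q* = (D/Q*)S + (Q*/2)H = √(2DSH) ≈ £4,124.19.
Cost at Q = 690: (38,000/690)×70.6 + (690/2)×3.17 = £3,888.12 + £1,093.65 = £4,981.77.
Excess = £4,981.77 − £4,124.19 = £857.57.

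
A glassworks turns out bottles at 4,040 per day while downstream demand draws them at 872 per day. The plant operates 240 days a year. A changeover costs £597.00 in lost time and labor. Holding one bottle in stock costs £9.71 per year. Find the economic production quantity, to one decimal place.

Annual demand D = 872 × 240 = 209,280.
Production build-up factor (1 − d/p) = 1 − 872/4,040 = 0.7842.
Q* = √(2DS / (H(1 − d/p))) = √(2 × 209,280 × 597 / (9.71 × 0.7842)).
= √(249,880,320 / 7.6142) ≈ 5728.679.

Q* ≈ 5,728.7 bottles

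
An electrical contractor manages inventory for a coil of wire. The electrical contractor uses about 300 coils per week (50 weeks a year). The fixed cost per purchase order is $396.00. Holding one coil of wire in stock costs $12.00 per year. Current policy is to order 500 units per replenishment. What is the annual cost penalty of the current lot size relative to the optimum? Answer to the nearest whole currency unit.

Annual demand D = 300 × 50 = 15,000.
EOQ = √(2DS/H) = √(2 × 15,000 × 396 / 12) ≈ 994.99.
Cost at Q* = (D/Q*)S + (Q*/2)H = √(2DSH) ≈ $11,939.85.
Cost at Q = 500: (15,000/500)×396 + (500/2)×12 = $11,880.00 + $3,000.00 = $14,880.00.
Excess = $14,880.00 − $11,939.85 = $2,940.15.

Extra cost ≈ $2,940 per year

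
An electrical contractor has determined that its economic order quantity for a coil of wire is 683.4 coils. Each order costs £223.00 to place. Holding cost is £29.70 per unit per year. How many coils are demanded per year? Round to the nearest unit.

Invert the EOQ relation Q*² = 2DS/H.
From Q* = √(2DS/H): D = Q*²H / (2S) = 683.4² × 29.7 / (2 × 223) = 31100.799.

D ≈ 31,101 coils per year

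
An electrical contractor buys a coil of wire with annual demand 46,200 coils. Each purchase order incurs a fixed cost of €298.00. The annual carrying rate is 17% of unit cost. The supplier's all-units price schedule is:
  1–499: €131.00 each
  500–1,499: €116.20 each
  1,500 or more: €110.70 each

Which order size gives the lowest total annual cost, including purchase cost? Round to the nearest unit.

Q* ≈ 1,500 coils

Holding cost per unit per year at price C is H = 0.17·C.
Evaluate total cost at each tier's feasible EOQ or, if the EOQ is below the tier, at the tier's minimum quantity.
Tier 1 (€131.00): EOQ = 1111.9 exceeds tier's upper bound 499, so this tier is dominated.
EOQ at €116.20 = 1180.6 (feasible in tier 2): TC = 46,200×€116.20 + (46,200/1180.6)×298 + (1180.6/2)×0.17×€116.20 = €5,391,762.31.
EOQ at €110.70 = 1209.6 < 1500, so use break Q=1500: TC = 46,200×€110.70 + (46,200/1500.0)×298 + (1500.0/2)×0.17×€110.70 = €5,137,632.65.
Lowest total cost is €5,137,632.65 at Q = 1500.0.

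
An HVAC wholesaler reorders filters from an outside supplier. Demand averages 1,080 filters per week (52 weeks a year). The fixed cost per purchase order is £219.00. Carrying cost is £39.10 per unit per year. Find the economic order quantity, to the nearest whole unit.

Q* ≈ 793 filters

Annual demand D = 1,080 × 52 = 56,160.
EOQ = √(2DS / H) = √(2 × 56,160 × 219 / 39.1).
= √(24,598,080 / 39.1) = √629,106.9054 ≈ 793.163.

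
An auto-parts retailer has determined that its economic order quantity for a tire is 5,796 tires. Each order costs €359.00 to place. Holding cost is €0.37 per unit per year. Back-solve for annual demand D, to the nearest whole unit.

D ≈ 17,311 tires per year

Squaring Q* = √(2DS/H) gives Q*² = 2DS/H.
From Q* = √(2DS/H): D = Q*²H / (2S) = 5,796² × 0.37 / (2 × 359) = 17311.473.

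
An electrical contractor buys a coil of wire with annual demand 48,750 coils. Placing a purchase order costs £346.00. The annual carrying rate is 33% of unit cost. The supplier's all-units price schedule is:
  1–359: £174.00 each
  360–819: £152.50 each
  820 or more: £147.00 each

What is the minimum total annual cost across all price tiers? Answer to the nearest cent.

TC* ≈ £7,206,703.49

Holding cost per unit per year at price C is H = 0.33·C.
Evaluate total cost at each tier's feasible EOQ or, if the EOQ is below the tier, at the tier's minimum quantity.
Tier 1 (£174.00): EOQ = 766.5 exceeds tier's upper bound 359, so this tier is dominated.
EOQ at £152.50 = 818.7 (feasible in tier 2): TC = 48,750×£152.50 + (48,750/818.7)×346 + (818.7/2)×0.33×£152.50 = £7,475,578.32.
EOQ at £147.00 = 833.9 (feasible in tier 3): TC = 48,750×£147.00 + (48,750/833.9)×346 + (833.9/2)×0.33×£147.00 = £7,206,703.49.
Lowest total cost among the candidates is at Q = 833.9.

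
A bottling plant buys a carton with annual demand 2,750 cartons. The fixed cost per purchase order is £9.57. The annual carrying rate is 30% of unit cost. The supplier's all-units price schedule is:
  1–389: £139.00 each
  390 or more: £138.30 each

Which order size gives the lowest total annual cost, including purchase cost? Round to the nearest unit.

Q* ≈ 36 cartons

Holding cost per unit per year at price C is H = 0.30·C.
For each price level, check whether its EOQ is feasible; otherwise the best quantity at that price is the breakpoint.
EOQ at £139.00 = 35.5 (feasible in tier 1): TC = 2,750×£139.00 + (2,750/35.5)×9.57 + (35.5/2)×0.30×£139.00 = £383,731.51.
EOQ at £138.30 = 35.6 < 390, so use break Q=390: TC = 2,750×£138.30 + (2,750/390.0)×9.57 + (390.0/2)×0.30×£138.30 = £388,483.03.
Lowest total cost is £383,731.51 at Q = 35.5.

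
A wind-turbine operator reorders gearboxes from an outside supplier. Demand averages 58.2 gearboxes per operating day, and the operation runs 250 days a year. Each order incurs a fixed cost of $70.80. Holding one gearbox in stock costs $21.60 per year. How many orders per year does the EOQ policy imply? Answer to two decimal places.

N ≈ 47.11 orders per year

Annual demand D = 58.2 × 250 = 14,550.
The optimal lot size = √(2DS/H) = √(2 × 14,550 × 70.8 / 21.6) ≈ 308.84.
Orders per year = D / Q* = 14,550 / 308.84 ≈ 47.111.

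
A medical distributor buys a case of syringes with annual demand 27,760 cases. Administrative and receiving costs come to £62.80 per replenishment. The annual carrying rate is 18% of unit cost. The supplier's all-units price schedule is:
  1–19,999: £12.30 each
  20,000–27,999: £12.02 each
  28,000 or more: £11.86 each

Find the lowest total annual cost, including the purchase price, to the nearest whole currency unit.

Holding cost per unit per year at price C is H = 0.18·C.
Evaluate total cost at each tier's feasible EOQ or, if the EOQ is below the tier, at the tier's minimum quantity.
EOQ at £12.30 = 1254.9 (feasible in tier 1): TC = 27,760×£12.30 + (27,760/1254.9)×62.8 + (1254.9/2)×0.18×£12.30 = £344,226.39.
EOQ at £12.02 = 1269.5 < 20000, so use break Q=20000: TC = 27,760×£12.02 + (27,760/20000.0)×62.8 + (20000.0/2)×0.18×£12.02 = £355,398.37.
EOQ at £11.86 = 1278.0 < 28000, so use break Q=28000: TC = 27,760×£11.86 + (27,760/28000.0)×62.8 + (28000.0/2)×0.18×£11.86 = £359,183.06.
Lowest total cost among the candidates is at Q = 1254.9.

TC* ≈ £344,226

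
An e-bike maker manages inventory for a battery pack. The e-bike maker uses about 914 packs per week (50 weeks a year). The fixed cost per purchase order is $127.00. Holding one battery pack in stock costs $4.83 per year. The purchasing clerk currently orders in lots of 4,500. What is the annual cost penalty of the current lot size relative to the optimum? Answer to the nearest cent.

Extra cost ≈ $4,669.55 per year

Annual demand D = 914 × 50 = 45,700.
EOQ = √(2DS/H) = √(2 × 45,700 × 127 / 4.83) ≈ 1550.25.
Cost at Q* = (D/Q*)S + (Q*/2)H = √(2DSH) ≈ $7,487.70.
Cost at Q = 4,500: (45,700/4,500)×127 + (4,500/2)×4.83 = $1,289.76 + $10,867.50 = $12,157.26.
Excess = $12,157.26 − $7,487.70 = $4,669.55.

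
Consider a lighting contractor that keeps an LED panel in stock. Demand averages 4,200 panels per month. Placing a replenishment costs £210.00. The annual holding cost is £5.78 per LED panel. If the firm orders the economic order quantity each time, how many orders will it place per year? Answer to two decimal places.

Annual demand D = 4,200 × 12 = 50,400.
EOQ = √(2DS/H) = √(2 × 50,400 × 210 / 5.78) ≈ 1913.71.
Orders per year = D / Q* = 50,400 / 1913.71 ≈ 26.336.

N ≈ 26.34 orders per year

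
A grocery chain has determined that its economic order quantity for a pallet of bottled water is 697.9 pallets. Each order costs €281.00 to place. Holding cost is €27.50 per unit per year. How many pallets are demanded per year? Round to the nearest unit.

Squaring Q* = √(2DS/H) gives Q*² = 2DS/H.
From Q* = √(2DS/H): D = Q*²H / (2S) = 697.9² × 27.5 / (2 × 281) = 23833.223.

D ≈ 23,833 pallets per year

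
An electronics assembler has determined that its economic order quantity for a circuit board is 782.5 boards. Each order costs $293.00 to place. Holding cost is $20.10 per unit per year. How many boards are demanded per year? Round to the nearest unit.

D ≈ 21,002 boards per year

Squaring Q* = √(2DS/H) gives Q*² = 2DS/H.
From Q* = √(2DS/H): D = Q*²H / (2S) = 782.5² × 20.1 / (2 × 293) = 21002.313.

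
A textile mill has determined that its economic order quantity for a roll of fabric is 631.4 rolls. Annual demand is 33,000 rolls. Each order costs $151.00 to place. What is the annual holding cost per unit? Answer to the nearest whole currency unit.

Squaring Q* = √(2DS/H) gives Q*² = 2DS/H.
From Q* = √(2DS/H): H = 2DS / Q*² = 2 × 33,000 × 151 / 631.4² = 24.9984.

H ≈ $25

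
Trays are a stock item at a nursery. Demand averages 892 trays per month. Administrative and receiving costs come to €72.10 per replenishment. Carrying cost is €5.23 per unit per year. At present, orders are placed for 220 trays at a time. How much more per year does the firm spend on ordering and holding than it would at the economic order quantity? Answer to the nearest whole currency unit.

Annual demand D = 892 × 12 = 10,704.
EOQ = √(2DS/H) = √(2 × 10,704 × 72.1 / 5.23) ≈ 543.26.
Cost at Q* = (D/Q*)S + (Q*/2)H = √(2DSH) ≈ €2,841.23.
Cost at Q = 220: (10,704/220)×72.1 + (220/2)×5.23 = €3,507.99 + €575.30 = €4,083.29.
Excess = €4,083.29 − €2,841.23 = €1,242.06.

Extra cost ≈ €1,242 per year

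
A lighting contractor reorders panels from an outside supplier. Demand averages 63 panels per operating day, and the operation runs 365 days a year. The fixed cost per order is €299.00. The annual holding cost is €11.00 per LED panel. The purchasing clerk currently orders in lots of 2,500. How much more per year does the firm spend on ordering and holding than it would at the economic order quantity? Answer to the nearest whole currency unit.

Extra cost ≈ €4,201 per year

Annual demand D = 63 × 365 = 22,995.
EOQ = √(2DS/H) = √(2 × 22,995 × 299 / 11) ≈ 1118.08.
Cost at Q* = (D/Q*)S + (Q*/2)H = √(2DSH) ≈ €12,298.83.
Cost at Q = 2,500: (22,995/2,500)×299 + (2,500/2)×11 = €2,750.20 + €13,750.00 = €16,500.20.
Excess = €16,500.20 − €12,298.83 = €4,201.38.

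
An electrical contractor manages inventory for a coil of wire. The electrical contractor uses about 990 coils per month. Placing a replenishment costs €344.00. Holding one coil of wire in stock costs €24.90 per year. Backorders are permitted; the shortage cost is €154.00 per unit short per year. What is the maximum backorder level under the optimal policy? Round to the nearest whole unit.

S* ≈ 86 coils

Annual demand D = 990 × 12 = 11,880.
With planned backorders, Q* = √(2DS/H) · √((H+B)/B).
√(2DS/H) = √(2 × 11,880 × 344 / 24.9) = 572.932.
√((H+B)/B) = √((24.9+154)/154) = 1.0778.
Q* ≈ 617.515.
S* = Q* · H/(H+B) = 617.515 × 24.9/178.9 ≈ 85.948.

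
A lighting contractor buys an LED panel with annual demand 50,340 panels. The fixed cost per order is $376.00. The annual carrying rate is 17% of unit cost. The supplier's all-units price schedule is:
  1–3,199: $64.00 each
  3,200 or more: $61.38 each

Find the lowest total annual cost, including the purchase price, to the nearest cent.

Holding cost per unit per year at price C is H = 0.17·C.
Candidates are each tier's EOQ (if it falls in that tier) and each price-break quantity.
EOQ at $64.00 = 1865.3 (feasible in tier 1): TC = 50,340×$64.00 + (50,340/1865.3)×376 + (1865.3/2)×0.17×$64.00 = $3,242,054.58.
EOQ at $61.38 = 1904.7 < 3200, so use break Q=3200: TC = 50,340×$61.38 + (50,340/3200.0)×376 + (3200.0/2)×0.17×$61.38 = $3,112,479.51.
Lowest total cost among the candidates is at Q = 3200.0.

TC* ≈ $3,112,479.51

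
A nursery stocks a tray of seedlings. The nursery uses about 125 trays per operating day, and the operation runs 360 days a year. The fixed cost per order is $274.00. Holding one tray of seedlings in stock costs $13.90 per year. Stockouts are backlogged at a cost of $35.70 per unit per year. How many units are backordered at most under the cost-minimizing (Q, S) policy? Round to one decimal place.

S* ≈ 440.0 trays

Annual demand D = 125 × 360 = 45,000.
With planned backorders, Q* = √(2DS/H) · √((H+B)/B).
√(2DS/H) = √(2 × 45,000 × 274 / 13.9) = 1331.954.
√((H+B)/B) = √((13.9+35.7)/35.7) = 1.1787.
Q* ≈ 1569.986.
S* = Q* · H/(H+B) = 1569.986 × 13.9/49.6 ≈ 439.976.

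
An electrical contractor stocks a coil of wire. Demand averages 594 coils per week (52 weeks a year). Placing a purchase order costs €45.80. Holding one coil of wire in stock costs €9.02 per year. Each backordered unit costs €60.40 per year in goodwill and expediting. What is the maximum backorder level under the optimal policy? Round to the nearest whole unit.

S* ≈ 78 coils

Annual demand D = 594 × 52 = 30,888.
With planned backorders, Q* = √(2DS/H) · √((H+B)/B).
√(2DS/H) = √(2 × 30,888 × 45.8 / 9.02) = 560.066.
√((H+B)/B) = √((9.02+60.4)/60.4) = 1.0721.
Q* ≈ 600.431.
S* = Q* · H/(H+B) = 600.431 × 9.02/69.42 ≈ 78.016.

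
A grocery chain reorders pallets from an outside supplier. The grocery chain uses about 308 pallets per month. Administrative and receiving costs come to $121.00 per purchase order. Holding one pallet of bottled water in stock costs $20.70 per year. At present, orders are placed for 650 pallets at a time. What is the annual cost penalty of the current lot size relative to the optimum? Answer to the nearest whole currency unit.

Annual demand D = 308 × 12 = 3,696.
EOQ = √(2DS/H) = √(2 × 3,696 × 121 / 20.7) ≈ 207.87.
Cost at Q* = (D/Q*)S + (Q*/2)H = √(2DSH) ≈ $4,302.88.
Cost at Q = 650: (3,696/650)×121 + (650/2)×20.7 = $688.02 + $6,727.50 = $7,415.52.
Excess = $7,415.52 − $4,302.88 = $3,112.65.

Extra cost ≈ $3,113 per year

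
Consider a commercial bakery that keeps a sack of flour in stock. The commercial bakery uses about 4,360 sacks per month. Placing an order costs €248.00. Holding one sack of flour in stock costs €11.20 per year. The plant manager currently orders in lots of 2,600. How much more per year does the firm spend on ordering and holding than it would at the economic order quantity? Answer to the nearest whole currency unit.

Extra cost ≈ €2,502 per year

Annual demand D = 4,360 × 12 = 52,320.
EOQ = √(2DS/H) = √(2 × 52,320 × 248 / 11.2) ≈ 1522.18.
Cost at Q* = (D/Q*)S + (Q*/2)H = √(2DSH) ≈ €17,048.40.
Cost at Q = 2,600: (52,320/2,600)×248 + (2,600/2)×11.2 = €4,990.52 + €14,560.00 = €19,550.52.
Excess = €19,550.52 − €17,048.40 = €2,502.12.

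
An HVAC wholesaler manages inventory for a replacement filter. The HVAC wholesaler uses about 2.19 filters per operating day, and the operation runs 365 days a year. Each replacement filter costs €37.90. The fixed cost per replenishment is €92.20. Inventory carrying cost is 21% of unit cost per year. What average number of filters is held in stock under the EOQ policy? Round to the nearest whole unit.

Annual demand D = 2.19 × 365 = 799.35.
Holding cost H = 0.21 × €37.90 = €7.9590 per unit per year.
Q* = √(2DS/H) = √(2 × 799.35 × 92.2 / 7.959) ≈ 136.09.
Average inventory = Q*/2 ≈ 136.09 / 2 = 68.044.

Average inventory ≈ 68 filters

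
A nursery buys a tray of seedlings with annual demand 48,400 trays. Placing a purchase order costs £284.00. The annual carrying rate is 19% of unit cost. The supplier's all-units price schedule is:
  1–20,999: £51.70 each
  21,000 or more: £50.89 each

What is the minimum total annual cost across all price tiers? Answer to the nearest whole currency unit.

Holding cost per unit per year at price C is H = 0.19·C.
For each price level, check whether its EOQ is feasible; otherwise the best quantity at that price is the breakpoint.
EOQ at £51.70 = 1672.9 (feasible in tier 1): TC = 48,400×£51.70 + (48,400/1672.9)×284 + (1672.9/2)×0.19×£51.70 = £2,518,713.08.
EOQ at £50.89 = 1686.2 < 21000, so use break Q=21000: TC = 48,400×£50.89 + (48,400/21000.0)×284 + (21000.0/2)×0.19×£50.89 = £2,565,256.10.
Lowest total cost among the candidates is at Q = 1672.9.

TC* ≈ £2,518,713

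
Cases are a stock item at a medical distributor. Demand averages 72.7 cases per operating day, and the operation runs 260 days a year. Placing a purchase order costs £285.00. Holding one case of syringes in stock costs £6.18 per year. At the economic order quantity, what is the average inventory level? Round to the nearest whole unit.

Annual demand D = 72.7 × 260 = 18,902.
The optimal lot size = √(2DS/H) = √(2 × 18,902 × 285 / 6.18) ≈ 1320.37.
Average inventory = Q*/2 ≈ 1320.37 / 2 = 660.187.

Average inventory ≈ 660 cases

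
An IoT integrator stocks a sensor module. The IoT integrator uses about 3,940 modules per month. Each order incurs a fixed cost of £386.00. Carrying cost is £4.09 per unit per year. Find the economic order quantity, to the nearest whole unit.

Q* ≈ 2,987 modules

Annual demand D = 3,940 × 12 = 47,280.
EOQ = √(2DS / H) = √(2 × 47,280 × 386 / 4.09).
= √(36,500,160 / 4.09) = √8,924,244.4988 ≈ 2987.347.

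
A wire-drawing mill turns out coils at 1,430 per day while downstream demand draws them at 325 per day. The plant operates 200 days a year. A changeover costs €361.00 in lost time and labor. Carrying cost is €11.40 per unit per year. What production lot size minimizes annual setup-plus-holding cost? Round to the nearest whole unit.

Q* ≈ 2,308 coils

Annual demand D = 325 × 200 = 65,000.
Production build-up factor (1 − d/p) = 1 − 325/1,430 = 0.7727.
Q* = √(2DS / (H(1 − d/p))) = √(2 × 65,000 × 361 / (11.4 × 0.7727)).
= √(46,930,000 / 8.8091) ≈ 2308.127.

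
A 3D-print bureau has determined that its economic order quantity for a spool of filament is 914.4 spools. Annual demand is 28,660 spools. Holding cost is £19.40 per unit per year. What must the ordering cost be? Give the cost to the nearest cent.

S ≈ £282.99

Invert the EOQ relation Q*² = 2DS/H.
From Q* = √(2DS/H): S = Q*²H / (2D) = 914.4² × 19.4 / (2 × 28,660) = 282.9880.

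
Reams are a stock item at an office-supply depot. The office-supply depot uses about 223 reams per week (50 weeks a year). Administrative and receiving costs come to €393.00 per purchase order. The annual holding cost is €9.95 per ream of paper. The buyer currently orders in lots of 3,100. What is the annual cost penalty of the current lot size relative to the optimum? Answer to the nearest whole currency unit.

Extra cost ≈ €7,498 per year

Annual demand D = 223 × 50 = 11,150.
EOQ = √(2DS/H) = √(2 × 11,150 × 393 / 9.95) ≈ 938.51.
Cost at Q* = (D/Q*)S + (Q*/2)H = √(2DSH) ≈ €9,338.14.
Cost at Q = 3,100: (11,150/3,100)×393 + (3,100/2)×9.95 = €1,413.53 + €15,422.50 = €16,836.03.
Excess = €16,836.03 − €9,338.14 = €7,497.90.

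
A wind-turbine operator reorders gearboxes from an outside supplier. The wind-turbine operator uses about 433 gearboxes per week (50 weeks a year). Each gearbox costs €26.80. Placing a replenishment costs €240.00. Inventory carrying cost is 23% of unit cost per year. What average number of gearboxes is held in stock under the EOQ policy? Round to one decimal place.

Annual demand D = 433 × 50 = 21,650.
Holding cost H = 0.23 × €26.80 = €6.1640 per unit per year.
EOQ = √(2DS/H) = √(2 × 21,650 × 240 / 6.164) ≈ 1298.43.
Average inventory = Q*/2 ≈ 1298.43 / 2 = 649.215.

Average inventory ≈ 649.2 gearboxes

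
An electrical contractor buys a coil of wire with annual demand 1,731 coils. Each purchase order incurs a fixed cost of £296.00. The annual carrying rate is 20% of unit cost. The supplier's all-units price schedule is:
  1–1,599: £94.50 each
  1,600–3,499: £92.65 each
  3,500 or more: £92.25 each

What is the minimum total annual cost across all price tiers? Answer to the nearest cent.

Holding cost per unit per year at price C is H = 0.20·C.
Candidates are each tier's EOQ (if it falls in that tier) and each price-break quantity.
EOQ at £94.50 = 232.9 (feasible in tier 1): TC = 1,731×£94.50 + (1,731/232.9)×296 + (232.9/2)×0.20×£94.50 = £167,980.39.
EOQ at £92.65 = 235.2 < 1600, so use break Q=1600: TC = 1,731×£92.65 + (1,731/1600.0)×296 + (1600.0/2)×0.20×£92.65 = £175,521.39.
EOQ at £92.25 = 235.7 < 3500, so use break Q=3500: TC = 1,731×£92.25 + (1,731/3500.0)×296 + (3500.0/2)×0.20×£92.25 = £192,118.64.
Lowest total cost among the candidates is at Q = 232.9.

TC* ≈ £167,980.39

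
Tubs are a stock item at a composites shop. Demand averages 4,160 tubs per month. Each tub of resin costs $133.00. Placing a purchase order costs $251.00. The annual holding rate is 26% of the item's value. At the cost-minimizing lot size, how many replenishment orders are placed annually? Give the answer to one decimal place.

Annual demand D = 4,160 × 12 = 49,920.
Holding cost H = 0.26 × $133.00 = $34.5800 per unit per year.
Q* = √(2DS/H) = √(2 × 49,920 × 251 / 34.58) ≈ 851.29.
Orders per year = D / Q* = 49,920 / 851.29 ≈ 58.641.

N ≈ 58.6 orders per year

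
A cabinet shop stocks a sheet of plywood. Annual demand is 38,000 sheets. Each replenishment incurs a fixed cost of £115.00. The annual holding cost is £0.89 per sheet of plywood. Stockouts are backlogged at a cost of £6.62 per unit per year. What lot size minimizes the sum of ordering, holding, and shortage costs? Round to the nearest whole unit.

With planned backorders, Q* = √(2DS/H) · √((H+B)/B).
√(2DS/H) = √(2 × 38,000 × 115 / 0.89) = 3133.724.
√((H+B)/B) = √((0.89+6.62)/6.62) = 1.0651.
Q* ≈ 3337.734.

Q* ≈ 3,338 sheets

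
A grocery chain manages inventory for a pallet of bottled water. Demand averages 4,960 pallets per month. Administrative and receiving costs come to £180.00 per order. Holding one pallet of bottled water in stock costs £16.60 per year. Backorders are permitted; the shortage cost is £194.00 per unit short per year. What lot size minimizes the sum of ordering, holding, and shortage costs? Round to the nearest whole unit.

Annual demand D = 4,960 × 12 = 59,520.
With planned backorders, Q* = √(2DS/H) · √((H+B)/B).
√(2DS/H) = √(2 × 59,520 × 180 / 16.6) = 1136.132.
√((H+B)/B) = √((16.6+194)/194) = 1.0419.
Q* ≈ 1183.742.

Q* ≈ 1,184 pallets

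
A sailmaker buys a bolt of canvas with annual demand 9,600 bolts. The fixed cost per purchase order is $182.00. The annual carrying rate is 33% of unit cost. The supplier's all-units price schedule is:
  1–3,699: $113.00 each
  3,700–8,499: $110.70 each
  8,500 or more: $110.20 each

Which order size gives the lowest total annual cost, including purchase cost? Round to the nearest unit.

Holding cost per unit per year at price C is H = 0.33·C.
Candidates are each tier's EOQ (if it falls in that tier) and each price-break quantity.
EOQ at $113.00 = 306.1 (feasible in tier 1): TC = 9,600×$113.00 + (9,600/306.1)×182 + (306.1/2)×0.33×$113.00 = $1,096,215.17.
EOQ at $110.70 = 309.3 < 3700, so use break Q=3700: TC = 9,600×$110.70 + (9,600/3700.0)×182 + (3700.0/2)×0.33×$110.70 = $1,130,774.57.
EOQ at $110.20 = 310.0 < 8500, so use break Q=8500: TC = 9,600×$110.20 + (9,600/8500.0)×182 + (8500.0/2)×0.33×$110.20 = $1,212,681.05.
Lowest total cost is $1,096,215.17 at Q = 306.1.

Q* ≈ 306 bolts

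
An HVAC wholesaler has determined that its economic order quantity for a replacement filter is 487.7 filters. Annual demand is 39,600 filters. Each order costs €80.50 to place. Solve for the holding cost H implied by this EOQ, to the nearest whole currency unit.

H ≈ €27

The basic EOQ model gives Q* = √(2DS/H); rearrange for the unknown.
From Q* = √(2DS/H): H = 2DS / Q*² = 2 × 39,600 × 80.5 / 487.7² = 26.8050.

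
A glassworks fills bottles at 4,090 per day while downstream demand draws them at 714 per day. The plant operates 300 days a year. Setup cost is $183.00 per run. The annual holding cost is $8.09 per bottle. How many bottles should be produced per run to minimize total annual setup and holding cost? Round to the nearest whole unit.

Annual demand D = 714 × 300 = 214,200.
Production build-up factor (1 − d/p) = 1 − 714/4,090 = 0.8254.
Q* = √(2DS / (H(1 − d/p))) = √(2 × 214,200 × 183 / (8.09 × 0.8254)).
= √(78,397,200 / 6.6777) ≈ 3426.387.

Q* ≈ 3,426 bottles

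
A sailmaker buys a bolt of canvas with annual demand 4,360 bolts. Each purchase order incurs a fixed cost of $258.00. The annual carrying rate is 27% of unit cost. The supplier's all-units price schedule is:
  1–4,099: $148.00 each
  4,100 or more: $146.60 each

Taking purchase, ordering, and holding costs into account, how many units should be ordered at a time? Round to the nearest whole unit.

Holding cost per unit per year at price C is H = 0.27·C.
Evaluate total cost at each tier's feasible EOQ or, if the EOQ is below the tier, at the tier's minimum quantity.
EOQ at $148.00 = 237.3 (feasible in tier 1): TC = 4,360×$148.00 + (4,360/237.3)×258 + (237.3/2)×0.27×$148.00 = $654,761.58.
EOQ at $146.60 = 238.4 < 4100, so use break Q=4100: TC = 4,360×$146.60 + (4,360/4100.0)×258 + (4100.0/2)×0.27×$146.60 = $720,593.46.
Lowest total cost is $654,761.58 at Q = 237.3.

Q* ≈ 237 bolts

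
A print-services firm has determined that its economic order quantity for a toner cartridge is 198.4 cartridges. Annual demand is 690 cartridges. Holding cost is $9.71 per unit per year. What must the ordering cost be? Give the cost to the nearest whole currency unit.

Invert the EOQ relation Q*² = 2DS/H.
From Q* = √(2DS/H): S = Q*²H / (2D) = 198.4² × 9.71 / (2 × 690) = 276.9641.

S ≈ $277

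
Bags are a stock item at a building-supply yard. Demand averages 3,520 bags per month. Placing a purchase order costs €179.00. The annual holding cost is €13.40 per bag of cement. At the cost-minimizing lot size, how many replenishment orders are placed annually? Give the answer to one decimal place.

Annual demand D = 3,520 × 12 = 42,240.
Q* = √(2DS/H) = √(2 × 42,240 × 179 / 13.4) ≈ 1062.31.
Orders per year = D / Q* = 42,240 / 1062.31 ≈ 39.762.

N ≈ 39.8 orders per year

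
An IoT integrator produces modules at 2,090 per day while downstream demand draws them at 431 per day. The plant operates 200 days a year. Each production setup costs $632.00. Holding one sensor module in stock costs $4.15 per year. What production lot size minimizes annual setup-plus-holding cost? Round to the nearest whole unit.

Q* ≈ 5,751 modules

Annual demand D = 431 × 200 = 86,200.
Production build-up factor (1 − d/p) = 1 − 431/2,090 = 0.7938.
Q* = √(2DS / (H(1 − d/p))) = √(2 × 86,200 × 632 / (4.15 × 0.7938)).
= √(108,956,800 / 3.2942) ≈ 5751.129.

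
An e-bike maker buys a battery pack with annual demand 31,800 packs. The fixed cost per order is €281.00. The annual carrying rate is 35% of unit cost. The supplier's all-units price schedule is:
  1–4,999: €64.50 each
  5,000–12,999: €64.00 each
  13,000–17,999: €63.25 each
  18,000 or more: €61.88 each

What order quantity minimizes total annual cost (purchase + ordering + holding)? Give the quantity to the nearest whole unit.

Holding cost per unit per year at price C is H = 0.35·C.
Evaluate total cost at each tier's feasible EOQ or, if the EOQ is below the tier, at the tier's minimum quantity.
EOQ at €64.50 = 889.7 (feasible in tier 1): TC = 31,800×€64.50 + (31,800/889.7)×281 + (889.7/2)×0.35×€64.50 = €2,071,186.10.
EOQ at €64.00 = 893.2 < 5000, so use break Q=5000: TC = 31,800×€64.00 + (31,800/5000.0)×281 + (5000.0/2)×0.35×€64.00 = €2,092,987.16.
EOQ at €63.25 = 898.5 < 13000, so use break Q=13000: TC = 31,800×€63.25 + (31,800/13000.0)×281 + (13000.0/2)×0.35×€63.25 = €2,155,931.12.
EOQ at €61.88 = 908.4 < 18000, so use break Q=18000: TC = 31,800×€61.88 + (31,800/18000.0)×281 + (18000.0/2)×0.35×€61.88 = €2,163,202.43.
Lowest total cost is €2,071,186.10 at Q = 889.7.

Q* ≈ 890 packs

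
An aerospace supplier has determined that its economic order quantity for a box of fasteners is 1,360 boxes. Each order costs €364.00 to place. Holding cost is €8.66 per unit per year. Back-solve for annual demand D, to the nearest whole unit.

Invert the EOQ relation Q*² = 2DS/H.
From Q* = √(2DS/H): D = Q*²H / (2S) = 1,360² × 8.66 / (2 × 364) = 22002.110.

D ≈ 22,002 boxes per year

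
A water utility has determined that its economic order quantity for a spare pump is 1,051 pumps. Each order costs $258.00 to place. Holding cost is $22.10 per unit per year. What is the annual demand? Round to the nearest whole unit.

D ≈ 47,309 pumps per year

Invert the EOQ relation Q*² = 2DS/H.
From Q* = √(2DS/H): D = Q*²H / (2S) = 1,051² × 22.1 / (2 × 258) = 47309.461.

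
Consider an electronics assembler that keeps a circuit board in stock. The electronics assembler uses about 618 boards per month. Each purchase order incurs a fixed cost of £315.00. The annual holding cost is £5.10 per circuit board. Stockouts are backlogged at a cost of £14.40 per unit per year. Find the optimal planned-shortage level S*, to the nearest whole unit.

Annual demand D = 618 × 12 = 7,416.
With planned backorders, Q* = √(2DS/H) · √((H+B)/B).
√(2DS/H) = √(2 × 7,416 × 315 / 5.1) = 957.128.
√((H+B)/B) = √((5.1+14.4)/14.4) = 1.1637.
Q* ≈ 1113.797.
S* = Q* · H/(H+B) = 1113.797 × 5.1/19.5 ≈ 291.301.

S* ≈ 291 boards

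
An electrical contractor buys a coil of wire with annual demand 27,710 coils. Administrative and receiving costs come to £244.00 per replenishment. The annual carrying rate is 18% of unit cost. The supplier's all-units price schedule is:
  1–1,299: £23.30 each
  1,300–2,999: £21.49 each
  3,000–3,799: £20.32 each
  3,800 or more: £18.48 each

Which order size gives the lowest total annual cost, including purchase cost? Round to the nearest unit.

Holding cost per unit per year at price C is H = 0.18·C.
Candidates are each tier's EOQ (if it falls in that tier) and each price-break quantity.
Tier 1 (£23.30): EOQ = 1795.6 exceeds tier's upper bound 1299, so this tier is dominated.
EOQ at £21.49 = 1869.7 (feasible in tier 2): TC = 27,710×£21.49 + (27,710/1869.7)×244 + (1869.7/2)×0.18×£21.49 = £602,720.30.
EOQ at £20.32 = 1922.8 < 3000, so use break Q=3000: TC = 27,710×£20.32 + (27,710/3000.0)×244 + (3000.0/2)×0.18×£20.32 = £570,807.35.
EOQ at £18.48 = 2016.2 < 3800, so use break Q=3800: TC = 27,710×£18.48 + (27,710/3800.0)×244 + (3800.0/2)×0.18×£18.48 = £520,180.23.
Lowest total cost is £520,180.23 at Q = 3800.0.

Q* ≈ 3,800 coils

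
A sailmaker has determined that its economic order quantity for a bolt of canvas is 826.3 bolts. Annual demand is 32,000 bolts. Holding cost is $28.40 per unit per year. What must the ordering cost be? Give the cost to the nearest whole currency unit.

S ≈ $303

Invert the EOQ relation Q*² = 2DS/H.
From Q* = √(2DS/H): S = Q*²H / (2D) = 826.3² × 28.4 / (2 × 32,000) = 302.9799.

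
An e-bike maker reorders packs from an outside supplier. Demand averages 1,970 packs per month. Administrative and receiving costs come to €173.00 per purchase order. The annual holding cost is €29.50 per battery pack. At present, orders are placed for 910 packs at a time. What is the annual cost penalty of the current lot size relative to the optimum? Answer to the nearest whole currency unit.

Annual demand D = 1,970 × 12 = 23,640.
EOQ = √(2DS/H) = √(2 × 23,640 × 173 / 29.5) ≈ 526.56.
Cost at Q* = (D/Q*)S + (Q*/2)H = √(2DSH) ≈ €15,533.62.
Cost at Q = 910: (23,640/910)×173 + (910/2)×29.5 = €4,494.20 + €13,422.50 = €17,916.70.
Excess = €17,916.70 − €15,533.62 = €2,383.07.

Extra cost ≈ €2,383 per year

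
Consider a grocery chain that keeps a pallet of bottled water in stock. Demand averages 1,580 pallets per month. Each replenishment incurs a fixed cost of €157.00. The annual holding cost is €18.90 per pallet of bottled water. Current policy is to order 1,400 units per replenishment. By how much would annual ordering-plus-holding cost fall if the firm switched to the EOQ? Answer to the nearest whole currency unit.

Extra cost ≈ €4,749 per year

Annual demand D = 1,580 × 12 = 18,960.
EOQ = √(2DS/H) = √(2 × 18,960 × 157 / 18.9) ≈ 561.25.
Cost at Q* = (D/Q*)S + (Q*/2)H = √(2DSH) ≈ €10,607.55.
Cost at Q = 1,400: (18,960/1,400)×157 + (1,400/2)×18.9 = €2,126.23 + €13,230.00 = €15,356.23.
Excess = €15,356.23 − €10,607.55 = €4,748.68.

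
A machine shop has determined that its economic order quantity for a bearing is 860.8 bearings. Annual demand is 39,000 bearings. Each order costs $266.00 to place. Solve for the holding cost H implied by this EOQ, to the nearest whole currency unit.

The basic EOQ model gives Q* = √(2DS/H); rearrange for the unknown.
From Q* = √(2DS/H): H = 2DS / Q*² = 2 × 39,000 × 266 / 860.8² = 28.0009.

H ≈ $28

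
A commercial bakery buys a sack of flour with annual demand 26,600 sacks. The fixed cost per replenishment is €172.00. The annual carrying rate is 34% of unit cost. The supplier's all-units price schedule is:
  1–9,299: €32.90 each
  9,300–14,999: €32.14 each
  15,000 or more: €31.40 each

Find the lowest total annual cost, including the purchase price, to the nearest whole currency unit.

Holding cost per unit per year at price C is H = 0.34·C.
Evaluate total cost at each tier's feasible EOQ or, if the EOQ is below the tier, at the tier's minimum quantity.
EOQ at €32.90 = 904.4 (feasible in tier 1): TC = 26,600×€32.90 + (26,600/904.4)×172 + (904.4/2)×0.34×€32.90 = €885,257.13.
EOQ at €32.14 = 915.1 < 9300, so use break Q=9300: TC = 26,600×€32.14 + (26,600/9300.0)×172 + (9300.0/2)×0.34×€32.14 = €906,229.30.
EOQ at €31.40 = 925.8 < 15000, so use break Q=15000: TC = 26,600×€31.40 + (26,600/15000.0)×172 + (15000.0/2)×0.34×€31.40 = €915,615.01.
Lowest total cost among the candidates is at Q = 904.4.

TC* ≈ €885,257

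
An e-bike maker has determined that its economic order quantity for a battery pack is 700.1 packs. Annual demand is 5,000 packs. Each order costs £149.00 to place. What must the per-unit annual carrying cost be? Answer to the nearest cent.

Invert the EOQ relation Q*² = 2DS/H.
From Q* = √(2DS/H): H = 2DS / Q*² = 2 × 5,000 × 149 / 700.1² = 3.0399.

H ≈ £3.04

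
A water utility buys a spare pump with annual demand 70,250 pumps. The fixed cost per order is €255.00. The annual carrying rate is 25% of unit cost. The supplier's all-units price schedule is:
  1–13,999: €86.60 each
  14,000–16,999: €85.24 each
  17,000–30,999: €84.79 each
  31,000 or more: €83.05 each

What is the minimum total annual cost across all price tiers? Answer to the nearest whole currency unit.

TC* ≈ €6,111,501

Holding cost per unit per year at price C is H = 0.25·C.
For each price level, check whether its EOQ is feasible; otherwise the best quantity at that price is the breakpoint.
EOQ at €86.60 = 1286.4 (feasible in tier 1): TC = 70,250×€86.60 + (70,250/1286.4)×255 + (1286.4/2)×0.25×€86.60 = €6,111,500.77.
EOQ at €85.24 = 1296.6 < 14000, so use break Q=14000: TC = 70,250×€85.24 + (70,250/14000.0)×255 + (14000.0/2)×0.25×€85.24 = €6,138,559.55.
EOQ at €84.79 = 1300.1 < 17000, so use break Q=17000: TC = 70,250×€84.79 + (70,250/17000.0)×255 + (17000.0/2)×0.25×€84.79 = €6,137,730.00.
EOQ at €83.05 = 1313.6 < 31000, so use break Q=31000: TC = 70,250×€83.05 + (70,250/31000.0)×255 + (31000.0/2)×0.25×€83.05 = €6,156,659.11.
Lowest total cost among the candidates is at Q = 1286.4.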